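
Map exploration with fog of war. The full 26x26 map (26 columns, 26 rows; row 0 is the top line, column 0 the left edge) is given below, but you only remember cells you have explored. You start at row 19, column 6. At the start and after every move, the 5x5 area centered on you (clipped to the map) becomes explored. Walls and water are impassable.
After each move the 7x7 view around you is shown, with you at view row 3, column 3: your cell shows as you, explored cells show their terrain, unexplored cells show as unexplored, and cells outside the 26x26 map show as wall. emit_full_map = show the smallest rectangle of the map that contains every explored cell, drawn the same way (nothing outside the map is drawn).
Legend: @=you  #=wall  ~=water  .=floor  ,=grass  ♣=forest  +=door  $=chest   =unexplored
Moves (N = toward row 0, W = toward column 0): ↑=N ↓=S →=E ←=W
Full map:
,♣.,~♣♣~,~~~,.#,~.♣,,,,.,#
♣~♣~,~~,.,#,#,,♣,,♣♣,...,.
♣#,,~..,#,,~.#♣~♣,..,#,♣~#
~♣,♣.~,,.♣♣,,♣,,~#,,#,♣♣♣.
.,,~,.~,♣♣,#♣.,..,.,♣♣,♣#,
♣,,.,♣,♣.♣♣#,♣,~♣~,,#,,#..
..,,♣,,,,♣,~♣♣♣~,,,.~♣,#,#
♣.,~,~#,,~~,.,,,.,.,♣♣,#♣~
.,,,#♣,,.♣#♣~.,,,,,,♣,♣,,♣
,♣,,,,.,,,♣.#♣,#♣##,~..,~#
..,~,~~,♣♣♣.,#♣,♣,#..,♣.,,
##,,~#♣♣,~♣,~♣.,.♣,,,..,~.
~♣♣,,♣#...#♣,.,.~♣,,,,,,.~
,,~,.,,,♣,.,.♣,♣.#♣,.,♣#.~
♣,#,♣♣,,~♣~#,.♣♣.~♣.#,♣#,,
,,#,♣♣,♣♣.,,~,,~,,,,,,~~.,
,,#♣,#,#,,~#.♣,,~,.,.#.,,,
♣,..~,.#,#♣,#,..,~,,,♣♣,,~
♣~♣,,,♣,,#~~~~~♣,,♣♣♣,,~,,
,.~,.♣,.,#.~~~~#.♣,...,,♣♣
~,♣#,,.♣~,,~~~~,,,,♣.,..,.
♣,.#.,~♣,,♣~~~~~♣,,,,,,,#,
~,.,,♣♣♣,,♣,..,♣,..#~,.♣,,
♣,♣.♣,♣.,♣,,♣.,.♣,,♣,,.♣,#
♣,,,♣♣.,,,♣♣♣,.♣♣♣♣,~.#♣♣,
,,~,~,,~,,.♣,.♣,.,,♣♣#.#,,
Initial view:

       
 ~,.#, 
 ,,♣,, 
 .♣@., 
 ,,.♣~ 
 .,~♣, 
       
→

       
~,.#,# 
,,♣,,# 
.♣,@,# 
,,.♣~, 
.,~♣,, 
       

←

       
 ~,.#,#
 ,,♣,,#
 .♣@.,#
 ,,.♣~,
 .,~♣,,
       

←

       
 .~,.#,
 ,,,♣,,
 ,.@,.,
 #,,.♣~
 #.,~♣,
       

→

       
.~,.#,#
,,,♣,,#
,.♣@.,#
#,,.♣~,
#.,~♣,,
       

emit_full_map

.~,.#,#
,,,♣,,#
,.♣@.,#
#,,.♣~,
#.,~♣,,

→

       
~,.#,# 
,,♣,,# 
.♣,@,# 
,,.♣~, 
.,~♣,, 
       

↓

~,.#,# 
,,♣,,# 
.♣,.,# 
,,.@~, 
.,~♣,, 
 ♣♣♣,, 
       

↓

,,♣,,# 
.♣,.,# 
,,.♣~, 
.,~@,, 
 ♣♣♣,, 
 ,♣.,♣ 
       

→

,♣,,#  
♣,.,#. 
,.♣~,, 
,~♣@,♣ 
♣♣♣,,♣ 
,♣.,♣, 
       

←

,,♣,,# 
.♣,.,#.
,,.♣~,,
.,~@,,♣
 ♣♣♣,,♣
 ,♣.,♣,
       

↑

~,.#,# 
,,♣,,# 
.♣,.,#.
,,.@~,,
.,~♣,,♣
 ♣♣♣,,♣
 ,♣.,♣,

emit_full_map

.~,.#,# 
,,,♣,,# 
,.♣,.,#.
#,,.@~,,
#.,~♣,,♣
  ♣♣♣,,♣
  ,♣.,♣,

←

.~,.#,#
,,,♣,,#
,.♣,.,#
#,,@♣~,
#.,~♣,,
 ,♣♣♣,,
  ,♣.,♣

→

~,.#,# 
,,♣,,# 
.♣,.,#.
,,.@~,,
.,~♣,,♣
,♣♣♣,,♣
 ,♣.,♣,

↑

       
~,.#,# 
,,♣,,# 
.♣,@,#.
,,.♣~,,
.,~♣,,♣
,♣♣♣,,♣

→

       
,.#,#♣ 
,♣,,#~ 
♣,.@#. 
,.♣~,, 
,~♣,,♣ 
♣♣♣,,♣ 

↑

       
 ,#,,~ 
,.#,#♣ 
,♣,@#~ 
♣,.,#. 
,.♣~,, 
,~♣,,♣ 

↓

 ,#,,~ 
,.#,#♣ 
,♣,,#~ 
♣,.@#. 
,.♣~,, 
,~♣,,♣ 
♣♣♣,,♣ 

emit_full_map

   ,#,,~
.~,.#,#♣
,,,♣,,#~
,.♣,.@#.
#,,.♣~,,
#.,~♣,,♣
 ,♣♣♣,,♣
  ,♣.,♣,

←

  ,#,,~
~,.#,#♣
,,♣,,#~
.♣,@,#.
,,.♣~,,
.,~♣,,♣
,♣♣♣,,♣

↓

~,.#,#♣
,,♣,,#~
.♣,.,#.
,,.@~,,
.,~♣,,♣
,♣♣♣,,♣
 ,♣.,♣,

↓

,,♣,,#~
.♣,.,#.
,,.♣~,,
.,~@,,♣
,♣♣♣,,♣
 ,♣.,♣,
       

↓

.♣,.,#.
,,.♣~,,
.,~♣,,♣
,♣♣@,,♣
 ,♣.,♣,
 ♣.,,, 
       

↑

,,♣,,#~
.♣,.,#.
,,.♣~,,
.,~@,,♣
,♣♣♣,,♣
 ,♣.,♣,
 ♣.,,, 

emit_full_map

   ,#,,~
.~,.#,#♣
,,,♣,,#~
,.♣,.,#.
#,,.♣~,,
#.,~@,,♣
 ,♣♣♣,,♣
  ,♣.,♣,
  ♣.,,, 


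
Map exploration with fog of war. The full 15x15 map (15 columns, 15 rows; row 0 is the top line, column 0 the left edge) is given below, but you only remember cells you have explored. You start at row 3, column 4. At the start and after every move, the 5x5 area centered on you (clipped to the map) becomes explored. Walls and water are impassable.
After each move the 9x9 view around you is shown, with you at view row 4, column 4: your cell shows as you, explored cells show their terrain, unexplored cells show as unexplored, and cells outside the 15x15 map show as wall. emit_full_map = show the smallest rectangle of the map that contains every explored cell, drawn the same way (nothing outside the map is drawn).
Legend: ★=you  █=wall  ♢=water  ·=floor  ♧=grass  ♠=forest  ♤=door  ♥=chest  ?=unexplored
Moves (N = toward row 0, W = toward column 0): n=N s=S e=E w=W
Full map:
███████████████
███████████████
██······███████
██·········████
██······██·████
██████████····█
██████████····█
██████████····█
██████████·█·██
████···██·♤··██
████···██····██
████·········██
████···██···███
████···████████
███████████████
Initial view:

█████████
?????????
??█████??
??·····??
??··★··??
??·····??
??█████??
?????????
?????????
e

█████████
?????????
?██████??
?······??
?···★··??
?······??
?██████??
?????????
?????????

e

█████████
?????????
███████??
······█??
····★··??
······█??
███████??
?????????
?????????

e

█████████
?????????
███████??
·····██??
····★··??
·····██??
███████??
?????????
?????????

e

█████████
?????????
███████??
····███??
····★··??
····██·??
██████·??
?????????
?????????

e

█████████
?????????
███████??
···████??
····★·█??
···██·█??
█████··??
?????????
?????????

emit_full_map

██████████
······████
·······★·█
······██·█
████████··

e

█████████
?????????
███████??
··█████??
····★██??
··██·██??
████···??
?????????
?????????

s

?????????
███████??
··█████??
·····██??
··██★██??
████···??
??██···??
?????????
?????????

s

███████??
··█████??
·····██??
··██·██??
████★··??
??██···??
??██···??
?????????
?????????

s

··█████??
·····██??
··██·██??
████···??
??██★··??
??██···??
??██·█·??
?????????
?????????

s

·····██??
··██·██??
████···??
??██···??
??██★··??
??██·█·??
??█·♤··??
?????????
?????????

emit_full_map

███████████
······█████
·········██
······██·██
████████···
??????██···
??????██★··
??????██·█·
??????█·♤··

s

··██·██??
████···??
??██···??
??██···??
??██★█·??
??█·♤··??
??█····??
?????????
?????????

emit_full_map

███████████
······█████
·········██
······██·██
████████···
??????██···
??????██···
??????██★█·
??????█·♤··
??????█····


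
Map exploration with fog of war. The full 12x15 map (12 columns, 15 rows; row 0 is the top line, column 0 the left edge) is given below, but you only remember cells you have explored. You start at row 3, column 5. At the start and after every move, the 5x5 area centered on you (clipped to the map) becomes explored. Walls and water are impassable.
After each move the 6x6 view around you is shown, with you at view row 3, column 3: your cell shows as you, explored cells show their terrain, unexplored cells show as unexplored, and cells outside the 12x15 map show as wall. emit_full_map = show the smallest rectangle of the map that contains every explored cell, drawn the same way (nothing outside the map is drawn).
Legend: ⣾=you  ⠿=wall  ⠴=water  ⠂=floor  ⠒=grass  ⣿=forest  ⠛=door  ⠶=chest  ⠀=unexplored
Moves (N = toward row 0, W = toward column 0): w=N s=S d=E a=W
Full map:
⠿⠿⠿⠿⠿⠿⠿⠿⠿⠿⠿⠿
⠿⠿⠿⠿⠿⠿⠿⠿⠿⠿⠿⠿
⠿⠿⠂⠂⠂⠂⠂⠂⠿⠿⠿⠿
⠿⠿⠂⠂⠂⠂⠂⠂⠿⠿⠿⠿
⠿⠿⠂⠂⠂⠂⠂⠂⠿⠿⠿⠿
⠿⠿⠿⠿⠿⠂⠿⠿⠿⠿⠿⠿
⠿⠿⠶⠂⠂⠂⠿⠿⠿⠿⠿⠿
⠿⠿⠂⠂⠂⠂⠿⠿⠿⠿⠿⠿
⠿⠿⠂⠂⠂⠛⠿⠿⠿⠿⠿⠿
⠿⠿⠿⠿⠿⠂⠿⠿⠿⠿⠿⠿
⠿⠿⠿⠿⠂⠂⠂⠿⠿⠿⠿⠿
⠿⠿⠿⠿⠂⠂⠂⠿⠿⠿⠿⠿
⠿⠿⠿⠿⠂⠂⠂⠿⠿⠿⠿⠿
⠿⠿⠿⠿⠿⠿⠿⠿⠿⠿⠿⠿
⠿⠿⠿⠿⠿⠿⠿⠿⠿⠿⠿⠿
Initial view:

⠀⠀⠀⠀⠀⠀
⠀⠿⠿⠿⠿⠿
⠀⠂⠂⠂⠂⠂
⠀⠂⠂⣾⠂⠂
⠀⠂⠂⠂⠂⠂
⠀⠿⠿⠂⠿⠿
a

⠀⠀⠀⠀⠀⠀
⠀⠿⠿⠿⠿⠿
⠀⠂⠂⠂⠂⠂
⠀⠂⠂⣾⠂⠂
⠀⠂⠂⠂⠂⠂
⠀⠿⠿⠿⠂⠿

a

⠀⠀⠀⠀⠀⠀
⠀⠿⠿⠿⠿⠿
⠀⠿⠂⠂⠂⠂
⠀⠿⠂⣾⠂⠂
⠀⠿⠂⠂⠂⠂
⠀⠿⠿⠿⠿⠂

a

⠿⠀⠀⠀⠀⠀
⠿⠿⠿⠿⠿⠿
⠿⠿⠿⠂⠂⠂
⠿⠿⠿⣾⠂⠂
⠿⠿⠿⠂⠂⠂
⠿⠿⠿⠿⠿⠿

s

⠿⠿⠿⠿⠿⠿
⠿⠿⠿⠂⠂⠂
⠿⠿⠿⠂⠂⠂
⠿⠿⠿⣾⠂⠂
⠿⠿⠿⠿⠿⠿
⠿⠿⠿⠶⠂⠂

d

⠿⠿⠿⠿⠿⠿
⠿⠿⠂⠂⠂⠂
⠿⠿⠂⠂⠂⠂
⠿⠿⠂⣾⠂⠂
⠿⠿⠿⠿⠿⠂
⠿⠿⠶⠂⠂⠂

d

⠿⠿⠿⠿⠿⠿
⠿⠂⠂⠂⠂⠂
⠿⠂⠂⠂⠂⠂
⠿⠂⠂⣾⠂⠂
⠿⠿⠿⠿⠂⠿
⠿⠶⠂⠂⠂⠿

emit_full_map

⠿⠿⠿⠿⠿⠿⠿⠿
⠿⠿⠂⠂⠂⠂⠂⠂
⠿⠿⠂⠂⠂⠂⠂⠂
⠿⠿⠂⠂⣾⠂⠂⠂
⠿⠿⠿⠿⠿⠂⠿⠿
⠿⠿⠶⠂⠂⠂⠿⠀

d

⠿⠿⠿⠿⠿⠿
⠂⠂⠂⠂⠂⠂
⠂⠂⠂⠂⠂⠂
⠂⠂⠂⣾⠂⠂
⠿⠿⠿⠂⠿⠿
⠶⠂⠂⠂⠿⠿

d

⠿⠿⠿⠿⠿⠀
⠂⠂⠂⠂⠂⠿
⠂⠂⠂⠂⠂⠿
⠂⠂⠂⣾⠂⠿
⠿⠿⠂⠿⠿⠿
⠂⠂⠂⠿⠿⠿

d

⠿⠿⠿⠿⠀⠀
⠂⠂⠂⠂⠿⠿
⠂⠂⠂⠂⠿⠿
⠂⠂⠂⣾⠿⠿
⠿⠂⠿⠿⠿⠿
⠂⠂⠿⠿⠿⠿

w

⠀⠀⠀⠀⠀⠀
⠿⠿⠿⠿⠿⠿
⠂⠂⠂⠂⠿⠿
⠂⠂⠂⣾⠿⠿
⠂⠂⠂⠂⠿⠿
⠿⠂⠿⠿⠿⠿

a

⠀⠀⠀⠀⠀⠀
⠿⠿⠿⠿⠿⠿
⠂⠂⠂⠂⠂⠿
⠂⠂⠂⣾⠂⠿
⠂⠂⠂⠂⠂⠿
⠿⠿⠂⠿⠿⠿

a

⠀⠀⠀⠀⠀⠀
⠿⠿⠿⠿⠿⠿
⠂⠂⠂⠂⠂⠂
⠂⠂⠂⣾⠂⠂
⠂⠂⠂⠂⠂⠂
⠿⠿⠿⠂⠿⠿

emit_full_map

⠿⠿⠿⠿⠿⠿⠿⠿⠿⠿
⠿⠿⠂⠂⠂⠂⠂⠂⠿⠿
⠿⠿⠂⠂⠂⣾⠂⠂⠿⠿
⠿⠿⠂⠂⠂⠂⠂⠂⠿⠿
⠿⠿⠿⠿⠿⠂⠿⠿⠿⠿
⠿⠿⠶⠂⠂⠂⠿⠿⠿⠿


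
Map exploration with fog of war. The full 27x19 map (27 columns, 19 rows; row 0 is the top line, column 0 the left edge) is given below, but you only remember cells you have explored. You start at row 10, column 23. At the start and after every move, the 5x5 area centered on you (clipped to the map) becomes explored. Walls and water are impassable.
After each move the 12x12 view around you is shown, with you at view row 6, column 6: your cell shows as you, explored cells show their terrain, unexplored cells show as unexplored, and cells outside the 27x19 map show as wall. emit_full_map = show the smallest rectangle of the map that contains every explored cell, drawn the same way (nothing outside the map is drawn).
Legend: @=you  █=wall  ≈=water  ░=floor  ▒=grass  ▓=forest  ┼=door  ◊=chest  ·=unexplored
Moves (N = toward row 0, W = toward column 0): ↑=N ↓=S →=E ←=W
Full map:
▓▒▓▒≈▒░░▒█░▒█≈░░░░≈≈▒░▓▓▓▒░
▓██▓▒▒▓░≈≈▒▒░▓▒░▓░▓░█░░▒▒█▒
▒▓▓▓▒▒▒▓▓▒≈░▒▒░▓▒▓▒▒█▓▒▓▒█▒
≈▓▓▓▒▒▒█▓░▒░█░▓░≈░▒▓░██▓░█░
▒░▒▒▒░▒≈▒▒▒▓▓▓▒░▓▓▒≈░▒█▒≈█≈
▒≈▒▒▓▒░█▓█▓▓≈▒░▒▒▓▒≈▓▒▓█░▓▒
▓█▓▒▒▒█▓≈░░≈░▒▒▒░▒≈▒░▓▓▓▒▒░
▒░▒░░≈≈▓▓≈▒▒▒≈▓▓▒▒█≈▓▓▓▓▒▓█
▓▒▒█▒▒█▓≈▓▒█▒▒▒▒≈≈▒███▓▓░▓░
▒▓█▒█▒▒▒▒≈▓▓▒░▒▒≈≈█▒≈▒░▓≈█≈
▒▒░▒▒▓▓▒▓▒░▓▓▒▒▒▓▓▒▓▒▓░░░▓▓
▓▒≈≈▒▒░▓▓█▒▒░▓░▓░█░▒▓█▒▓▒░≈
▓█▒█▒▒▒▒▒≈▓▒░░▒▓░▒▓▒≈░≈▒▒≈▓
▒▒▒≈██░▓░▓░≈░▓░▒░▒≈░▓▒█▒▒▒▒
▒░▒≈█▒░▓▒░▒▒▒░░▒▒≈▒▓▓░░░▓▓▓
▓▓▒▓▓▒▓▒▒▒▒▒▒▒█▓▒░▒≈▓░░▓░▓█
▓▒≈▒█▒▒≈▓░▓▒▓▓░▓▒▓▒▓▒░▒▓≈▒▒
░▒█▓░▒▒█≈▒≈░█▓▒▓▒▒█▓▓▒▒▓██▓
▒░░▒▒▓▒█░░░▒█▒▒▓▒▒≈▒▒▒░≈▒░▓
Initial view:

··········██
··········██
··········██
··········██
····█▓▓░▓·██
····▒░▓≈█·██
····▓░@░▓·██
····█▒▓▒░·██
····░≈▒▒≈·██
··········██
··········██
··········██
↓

··········██
··········██
··········██
····█▓▓░▓·██
····▒░▓≈█·██
····▓░░░▓·██
····█▒@▒░·██
····░≈▒▒≈·██
····▒█▒▒▒·██
··········██
··········██
··········██

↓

··········██
··········██
····█▓▓░▓·██
····▒░▓≈█·██
····▓░░░▓·██
····█▒▓▒░·██
····░≈@▒≈·██
····▒█▒▒▒·██
····░░░▓▓·██
··········██
··········██
··········██

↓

··········██
····█▓▓░▓·██
····▒░▓≈█·██
····▓░░░▓·██
····█▒▓▒░·██
····░≈▒▒≈·██
····▒█@▒▒·██
····░░░▓▓·██
····░░▓░▓·██
··········██
··········██
··········██

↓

····█▓▓░▓·██
····▒░▓≈█·██
····▓░░░▓·██
····█▒▓▒░·██
····░≈▒▒≈·██
····▒█▒▒▒·██
····░░@▓▓·██
····░░▓░▓·██
····░▒▓≈▒·██
··········██
··········██
████████████

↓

····▒░▓≈█·██
····▓░░░▓·██
····█▒▓▒░·██
····░≈▒▒≈·██
····▒█▒▒▒·██
····░░░▓▓·██
····░░@░▓·██
····░▒▓≈▒·██
····▒▒▓██·██
··········██
████████████
████████████

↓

····▓░░░▓·██
····█▒▓▒░·██
····░≈▒▒≈·██
····▒█▒▒▒·██
····░░░▓▓·██
····░░▓░▓·██
····░▒@≈▒·██
····▒▒▓██·██
····▒░≈▒░·██
████████████
████████████
████████████

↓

····█▒▓▒░·██
····░≈▒▒≈·██
····▒█▒▒▒·██
····░░░▓▓·██
····░░▓░▓·██
····░▒▓≈▒·██
····▒▒@██·██
····▒░≈▒░·██
████████████
████████████
████████████
████████████

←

·····█▒▓▒░·█
·····░≈▒▒≈·█
·····▒█▒▒▒·█
·····░░░▓▓·█
····▓░░▓░▓·█
····▒░▒▓≈▒·█
····▓▒@▓██·█
····▒▒░≈▒░·█
████████████
████████████
████████████
████████████

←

······█▒▓▒░·
······░≈▒▒≈·
······▒█▒▒▒·
······░░░▓▓·
····≈▓░░▓░▓·
····▓▒░▒▓≈▒·
····▓▓@▒▓██·
····▒▒▒░≈▒░·
████████████
████████████
████████████
████████████

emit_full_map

··█▓▓░▓
··▒░▓≈█
··▓░░░▓
··█▒▓▒░
··░≈▒▒≈
··▒█▒▒▒
··░░░▓▓
≈▓░░▓░▓
▓▒░▒▓≈▒
▓▓@▒▓██
▒▒▒░≈▒░

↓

······░≈▒▒≈·
······▒█▒▒▒·
······░░░▓▓·
····≈▓░░▓░▓·
····▓▒░▒▓≈▒·
····▓▓▒▒▓██·
····▒▒@░≈▒░·
████████████
████████████
████████████
████████████
████████████

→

·····░≈▒▒≈·█
·····▒█▒▒▒·█
·····░░░▓▓·█
···≈▓░░▓░▓·█
···▓▒░▒▓≈▒·█
···▓▓▒▒▓██·█
···▒▒▒@≈▒░·█
████████████
████████████
████████████
████████████
████████████

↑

·····█▒▓▒░·█
·····░≈▒▒≈·█
·····▒█▒▒▒·█
·····░░░▓▓·█
···≈▓░░▓░▓·█
···▓▒░▒▓≈▒·█
···▓▓▒@▓██·█
···▒▒▒░≈▒░·█
████████████
████████████
████████████
████████████

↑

·····▓░░░▓·█
·····█▒▓▒░·█
·····░≈▒▒≈·█
·····▒█▒▒▒·█
····▓░░░▓▓·█
···≈▓░░▓░▓·█
···▓▒░@▓≈▒·█
···▓▓▒▒▓██·█
···▒▒▒░≈▒░·█
████████████
████████████
████████████

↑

·····▒░▓≈█·█
·····▓░░░▓·█
·····█▒▓▒░·█
·····░≈▒▒≈·█
····▓▒█▒▒▒·█
····▓░░░▓▓·█
···≈▓░@▓░▓·█
···▓▒░▒▓≈▒·█
···▓▓▒▒▓██·█
···▒▒▒░≈▒░·█
████████████
████████████

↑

·····█▓▓░▓·█
·····▒░▓≈█·█
·····▓░░░▓·█
·····█▒▓▒░·█
····≈░≈▒▒≈·█
····▓▒█▒▒▒·█
····▓░@░▓▓·█
···≈▓░░▓░▓·█
···▓▒░▒▓≈▒·█
···▓▓▒▒▓██·█
···▒▒▒░≈▒░·█
████████████

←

······█▓▓░▓·
······▒░▓≈█·
······▓░░░▓·
······█▒▓▒░·
····▒≈░≈▒▒≈·
····░▓▒█▒▒▒·
····▓▓@░░▓▓·
····≈▓░░▓░▓·
····▓▒░▒▓≈▒·
····▓▓▒▒▓██·
····▒▒▒░≈▒░·
████████████

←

·······█▓▓░▓
·······▒░▓≈█
·······▓░░░▓
·······█▒▓▒░
····▓▒≈░≈▒▒≈
····≈░▓▒█▒▒▒
····▒▓@░░░▓▓
····▒≈▓░░▓░▓
····▒▓▒░▒▓≈▒
·····▓▓▒▒▓██
·····▒▒▒░≈▒░
████████████

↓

·······▒░▓≈█
·······▓░░░▓
·······█▒▓▒░
····▓▒≈░≈▒▒≈
····≈░▓▒█▒▒▒
····▒▓▓░░░▓▓
····▒≈@░░▓░▓
····▒▓▒░▒▓≈▒
····█▓▓▒▒▓██
·····▒▒▒░≈▒░
████████████
████████████

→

······▒░▓≈█·
······▓░░░▓·
······█▒▓▒░·
···▓▒≈░≈▒▒≈·
···≈░▓▒█▒▒▒·
···▒▓▓░░░▓▓·
···▒≈▓@░▓░▓·
···▒▓▒░▒▓≈▒·
···█▓▓▒▒▓██·
····▒▒▒░≈▒░·
████████████
████████████

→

·····▒░▓≈█·█
·····▓░░░▓·█
·····█▒▓▒░·█
··▓▒≈░≈▒▒≈·█
··≈░▓▒█▒▒▒·█
··▒▓▓░░░▓▓·█
··▒≈▓░@▓░▓·█
··▒▓▒░▒▓≈▒·█
··█▓▓▒▒▓██·█
···▒▒▒░≈▒░·█
████████████
████████████

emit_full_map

···█▓▓░▓
···▒░▓≈█
···▓░░░▓
···█▒▓▒░
▓▒≈░≈▒▒≈
≈░▓▒█▒▒▒
▒▓▓░░░▓▓
▒≈▓░@▓░▓
▒▓▒░▒▓≈▒
█▓▓▒▒▓██
·▒▒▒░≈▒░

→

····▒░▓≈█·██
····▓░░░▓·██
····█▒▓▒░·██
·▓▒≈░≈▒▒≈·██
·≈░▓▒█▒▒▒·██
·▒▓▓░░░▓▓·██
·▒≈▓░░@░▓·██
·▒▓▒░▒▓≈▒·██
·█▓▓▒▒▓██·██
··▒▒▒░≈▒░·██
████████████
████████████

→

···▒░▓≈█·███
···▓░░░▓·███
···█▒▓▒░·███
▓▒≈░≈▒▒≈·███
≈░▓▒█▒▒▒▒███
▒▓▓░░░▓▓▓███
▒≈▓░░▓@▓████
▒▓▒░▒▓≈▒▒███
█▓▓▒▒▓██▓███
·▒▒▒░≈▒░·███
████████████
████████████

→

··▒░▓≈█·████
··▓░░░▓·████
··█▒▓▒░·████
▒≈░≈▒▒≈·████
░▓▒█▒▒▒▒████
▓▓░░░▓▓▓████
≈▓░░▓░@█████
▓▒░▒▓≈▒▒████
▓▓▒▒▓██▓████
▒▒▒░≈▒░·████
████████████
████████████

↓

··▓░░░▓·████
··█▒▓▒░·████
▒≈░≈▒▒≈·████
░▓▒█▒▒▒▒████
▓▓░░░▓▓▓████
≈▓░░▓░▓█████
▓▒░▒▓≈@▒████
▓▓▒▒▓██▓████
▒▒▒░≈▒░▓████
████████████
████████████
████████████

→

·▓░░░▓·█████
·█▒▓▒░·█████
≈░≈▒▒≈·█████
▓▒█▒▒▒▒█████
▓░░░▓▓▓█████
▓░░▓░▓██████
▒░▒▓≈▒@█████
▓▒▒▓██▓█████
▒▒░≈▒░▓█████
████████████
████████████
████████████

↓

·█▒▓▒░·█████
≈░≈▒▒≈·█████
▓▒█▒▒▒▒█████
▓░░░▓▓▓█████
▓░░▓░▓██████
▒░▒▓≈▒▒█████
▓▒▒▓██@█████
▒▒░≈▒░▓█████
████████████
████████████
████████████
████████████

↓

≈░≈▒▒≈·█████
▓▒█▒▒▒▒█████
▓░░░▓▓▓█████
▓░░▓░▓██████
▒░▒▓≈▒▒█████
▓▒▒▓██▓█████
▒▒░≈▒░@█████
████████████
████████████
████████████
████████████
████████████

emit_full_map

···█▓▓░▓·
···▒░▓≈█·
···▓░░░▓·
···█▒▓▒░·
▓▒≈░≈▒▒≈·
≈░▓▒█▒▒▒▒
▒▓▓░░░▓▓▓
▒≈▓░░▓░▓█
▒▓▒░▒▓≈▒▒
█▓▓▒▒▓██▓
·▒▒▒░≈▒░@


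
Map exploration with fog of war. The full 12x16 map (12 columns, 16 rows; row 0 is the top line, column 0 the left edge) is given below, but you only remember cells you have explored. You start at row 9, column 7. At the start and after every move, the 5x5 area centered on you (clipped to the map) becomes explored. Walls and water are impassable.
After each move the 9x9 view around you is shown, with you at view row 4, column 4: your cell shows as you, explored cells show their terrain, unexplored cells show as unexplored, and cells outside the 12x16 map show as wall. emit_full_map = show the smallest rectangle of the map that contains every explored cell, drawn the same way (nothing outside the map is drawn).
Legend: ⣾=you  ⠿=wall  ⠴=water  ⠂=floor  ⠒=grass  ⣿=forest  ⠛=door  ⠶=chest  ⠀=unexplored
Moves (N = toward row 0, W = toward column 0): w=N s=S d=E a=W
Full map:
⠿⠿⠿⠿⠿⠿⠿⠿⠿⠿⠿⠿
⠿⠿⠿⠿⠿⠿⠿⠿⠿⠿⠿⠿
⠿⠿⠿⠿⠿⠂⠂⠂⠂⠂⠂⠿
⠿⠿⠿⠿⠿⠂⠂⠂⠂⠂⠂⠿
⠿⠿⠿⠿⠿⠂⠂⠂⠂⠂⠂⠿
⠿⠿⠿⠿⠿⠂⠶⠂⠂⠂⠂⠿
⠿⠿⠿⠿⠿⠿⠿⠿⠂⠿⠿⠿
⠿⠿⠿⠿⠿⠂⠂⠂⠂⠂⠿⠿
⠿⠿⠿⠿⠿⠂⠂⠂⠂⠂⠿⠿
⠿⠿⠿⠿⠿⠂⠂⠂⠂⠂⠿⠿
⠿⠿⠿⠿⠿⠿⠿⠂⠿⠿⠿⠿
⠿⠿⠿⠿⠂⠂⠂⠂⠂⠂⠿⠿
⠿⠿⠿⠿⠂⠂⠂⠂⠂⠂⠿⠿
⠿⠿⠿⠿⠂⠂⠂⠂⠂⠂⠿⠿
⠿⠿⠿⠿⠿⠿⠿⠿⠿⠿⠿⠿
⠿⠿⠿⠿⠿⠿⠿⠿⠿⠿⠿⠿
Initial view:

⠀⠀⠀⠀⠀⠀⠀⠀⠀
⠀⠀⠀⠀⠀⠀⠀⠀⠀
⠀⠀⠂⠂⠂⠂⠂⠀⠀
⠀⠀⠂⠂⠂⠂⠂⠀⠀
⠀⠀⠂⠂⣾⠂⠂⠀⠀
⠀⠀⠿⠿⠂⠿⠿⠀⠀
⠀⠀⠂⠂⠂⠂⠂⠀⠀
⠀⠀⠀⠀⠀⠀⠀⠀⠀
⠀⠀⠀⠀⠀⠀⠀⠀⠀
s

⠀⠀⠀⠀⠀⠀⠀⠀⠀
⠀⠀⠂⠂⠂⠂⠂⠀⠀
⠀⠀⠂⠂⠂⠂⠂⠀⠀
⠀⠀⠂⠂⠂⠂⠂⠀⠀
⠀⠀⠿⠿⣾⠿⠿⠀⠀
⠀⠀⠂⠂⠂⠂⠂⠀⠀
⠀⠀⠂⠂⠂⠂⠂⠀⠀
⠀⠀⠀⠀⠀⠀⠀⠀⠀
⠀⠀⠀⠀⠀⠀⠀⠀⠀

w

⠀⠀⠀⠀⠀⠀⠀⠀⠀
⠀⠀⠀⠀⠀⠀⠀⠀⠀
⠀⠀⠂⠂⠂⠂⠂⠀⠀
⠀⠀⠂⠂⠂⠂⠂⠀⠀
⠀⠀⠂⠂⣾⠂⠂⠀⠀
⠀⠀⠿⠿⠂⠿⠿⠀⠀
⠀⠀⠂⠂⠂⠂⠂⠀⠀
⠀⠀⠂⠂⠂⠂⠂⠀⠀
⠀⠀⠀⠀⠀⠀⠀⠀⠀

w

⠀⠀⠀⠀⠀⠀⠀⠀⠀
⠀⠀⠀⠀⠀⠀⠀⠀⠀
⠀⠀⠿⠿⠿⠂⠿⠀⠀
⠀⠀⠂⠂⠂⠂⠂⠀⠀
⠀⠀⠂⠂⣾⠂⠂⠀⠀
⠀⠀⠂⠂⠂⠂⠂⠀⠀
⠀⠀⠿⠿⠂⠿⠿⠀⠀
⠀⠀⠂⠂⠂⠂⠂⠀⠀
⠀⠀⠂⠂⠂⠂⠂⠀⠀

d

⠀⠀⠀⠀⠀⠀⠀⠀⠿
⠀⠀⠀⠀⠀⠀⠀⠀⠿
⠀⠿⠿⠿⠂⠿⠿⠀⠿
⠀⠂⠂⠂⠂⠂⠿⠀⠿
⠀⠂⠂⠂⣾⠂⠿⠀⠿
⠀⠂⠂⠂⠂⠂⠿⠀⠿
⠀⠿⠿⠂⠿⠿⠿⠀⠿
⠀⠂⠂⠂⠂⠂⠀⠀⠿
⠀⠂⠂⠂⠂⠂⠀⠀⠿

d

⠀⠀⠀⠀⠀⠀⠀⠿⠿
⠀⠀⠀⠀⠀⠀⠀⠿⠿
⠿⠿⠿⠂⠿⠿⠿⠿⠿
⠂⠂⠂⠂⠂⠿⠿⠿⠿
⠂⠂⠂⠂⣾⠿⠿⠿⠿
⠂⠂⠂⠂⠂⠿⠿⠿⠿
⠿⠿⠂⠿⠿⠿⠿⠿⠿
⠂⠂⠂⠂⠂⠀⠀⠿⠿
⠂⠂⠂⠂⠂⠀⠀⠿⠿

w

⠀⠀⠀⠀⠀⠀⠀⠿⠿
⠀⠀⠀⠀⠀⠀⠀⠿⠿
⠀⠀⠂⠂⠂⠂⠿⠿⠿
⠿⠿⠿⠂⠿⠿⠿⠿⠿
⠂⠂⠂⠂⣾⠿⠿⠿⠿
⠂⠂⠂⠂⠂⠿⠿⠿⠿
⠂⠂⠂⠂⠂⠿⠿⠿⠿
⠿⠿⠂⠿⠿⠿⠿⠿⠿
⠂⠂⠂⠂⠂⠀⠀⠿⠿

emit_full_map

⠀⠀⠂⠂⠂⠂⠿
⠿⠿⠿⠂⠿⠿⠿
⠂⠂⠂⠂⣾⠿⠿
⠂⠂⠂⠂⠂⠿⠿
⠂⠂⠂⠂⠂⠿⠿
⠿⠿⠂⠿⠿⠿⠿
⠂⠂⠂⠂⠂⠀⠀
⠂⠂⠂⠂⠂⠀⠀

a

⠀⠀⠀⠀⠀⠀⠀⠀⠿
⠀⠀⠀⠀⠀⠀⠀⠀⠿
⠀⠀⠶⠂⠂⠂⠂⠿⠿
⠀⠿⠿⠿⠂⠿⠿⠿⠿
⠀⠂⠂⠂⣾⠂⠿⠿⠿
⠀⠂⠂⠂⠂⠂⠿⠿⠿
⠀⠂⠂⠂⠂⠂⠿⠿⠿
⠀⠿⠿⠂⠿⠿⠿⠿⠿
⠀⠂⠂⠂⠂⠂⠀⠀⠿

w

⠀⠀⠀⠀⠀⠀⠀⠀⠿
⠀⠀⠀⠀⠀⠀⠀⠀⠿
⠀⠀⠂⠂⠂⠂⠂⠀⠿
⠀⠀⠶⠂⠂⠂⠂⠿⠿
⠀⠿⠿⠿⣾⠿⠿⠿⠿
⠀⠂⠂⠂⠂⠂⠿⠿⠿
⠀⠂⠂⠂⠂⠂⠿⠿⠿
⠀⠂⠂⠂⠂⠂⠿⠿⠿
⠀⠿⠿⠂⠿⠿⠿⠿⠿

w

⠀⠀⠀⠀⠀⠀⠀⠀⠿
⠀⠀⠀⠀⠀⠀⠀⠀⠿
⠀⠀⠂⠂⠂⠂⠂⠀⠿
⠀⠀⠂⠂⠂⠂⠂⠀⠿
⠀⠀⠶⠂⣾⠂⠂⠿⠿
⠀⠿⠿⠿⠂⠿⠿⠿⠿
⠀⠂⠂⠂⠂⠂⠿⠿⠿
⠀⠂⠂⠂⠂⠂⠿⠿⠿
⠀⠂⠂⠂⠂⠂⠿⠿⠿

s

⠀⠀⠀⠀⠀⠀⠀⠀⠿
⠀⠀⠂⠂⠂⠂⠂⠀⠿
⠀⠀⠂⠂⠂⠂⠂⠀⠿
⠀⠀⠶⠂⠂⠂⠂⠿⠿
⠀⠿⠿⠿⣾⠿⠿⠿⠿
⠀⠂⠂⠂⠂⠂⠿⠿⠿
⠀⠂⠂⠂⠂⠂⠿⠿⠿
⠀⠂⠂⠂⠂⠂⠿⠿⠿
⠀⠿⠿⠂⠿⠿⠿⠿⠿

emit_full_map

⠀⠂⠂⠂⠂⠂⠀
⠀⠂⠂⠂⠂⠂⠀
⠀⠶⠂⠂⠂⠂⠿
⠿⠿⠿⣾⠿⠿⠿
⠂⠂⠂⠂⠂⠿⠿
⠂⠂⠂⠂⠂⠿⠿
⠂⠂⠂⠂⠂⠿⠿
⠿⠿⠂⠿⠿⠿⠿
⠂⠂⠂⠂⠂⠀⠀
⠂⠂⠂⠂⠂⠀⠀


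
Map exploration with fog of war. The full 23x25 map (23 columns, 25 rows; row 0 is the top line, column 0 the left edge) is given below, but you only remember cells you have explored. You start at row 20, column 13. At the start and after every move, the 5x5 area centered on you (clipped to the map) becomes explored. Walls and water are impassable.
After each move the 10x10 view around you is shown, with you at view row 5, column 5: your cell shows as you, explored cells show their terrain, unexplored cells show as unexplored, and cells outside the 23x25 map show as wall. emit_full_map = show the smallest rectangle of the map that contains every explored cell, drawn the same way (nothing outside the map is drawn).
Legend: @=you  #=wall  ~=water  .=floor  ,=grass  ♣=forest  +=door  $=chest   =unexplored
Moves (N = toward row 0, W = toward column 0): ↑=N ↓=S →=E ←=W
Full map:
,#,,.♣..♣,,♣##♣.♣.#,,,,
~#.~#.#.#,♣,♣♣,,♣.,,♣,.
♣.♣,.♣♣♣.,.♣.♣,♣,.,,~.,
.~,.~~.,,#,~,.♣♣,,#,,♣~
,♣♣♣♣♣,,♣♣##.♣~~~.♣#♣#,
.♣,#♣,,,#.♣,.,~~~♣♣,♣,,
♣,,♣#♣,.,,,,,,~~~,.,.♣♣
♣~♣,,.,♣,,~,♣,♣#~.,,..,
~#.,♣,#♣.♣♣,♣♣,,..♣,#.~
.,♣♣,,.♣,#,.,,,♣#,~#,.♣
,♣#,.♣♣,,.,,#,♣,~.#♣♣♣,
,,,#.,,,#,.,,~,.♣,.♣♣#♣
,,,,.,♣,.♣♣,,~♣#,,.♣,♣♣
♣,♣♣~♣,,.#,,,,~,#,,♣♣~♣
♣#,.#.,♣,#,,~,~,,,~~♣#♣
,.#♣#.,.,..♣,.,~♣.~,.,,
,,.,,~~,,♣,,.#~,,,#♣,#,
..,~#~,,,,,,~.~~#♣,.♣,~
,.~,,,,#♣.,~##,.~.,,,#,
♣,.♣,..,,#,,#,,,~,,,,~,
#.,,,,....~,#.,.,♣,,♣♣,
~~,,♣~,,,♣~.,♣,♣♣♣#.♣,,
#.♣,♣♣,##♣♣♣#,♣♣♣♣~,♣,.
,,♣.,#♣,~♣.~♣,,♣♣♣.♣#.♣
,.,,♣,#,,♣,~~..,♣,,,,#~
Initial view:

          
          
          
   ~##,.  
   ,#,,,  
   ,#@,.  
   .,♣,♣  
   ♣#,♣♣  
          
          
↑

          
          
          
   ,~.~~  
   ~##,.  
   ,#@,,  
   ,#.,.  
   .,♣,♣  
   ♣#,♣♣  
          

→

          
          
          
  ,~.~~#  
  ~##,.~  
  ,#,@,~  
  ,#.,.,  
  .,♣,♣♣  
  ♣#,♣♣   
          

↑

          
          
          
   .#~,,  
  ,~.~~#  
  ~##@.~  
  ,#,,,~  
  ,#.,.,  
  .,♣,♣♣  
  ♣#,♣♣   

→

          
          
          
  .#~,,,  
 ,~.~~#♣  
 ~##,@~.  
 ,#,,,~,  
 ,#.,.,♣  
 .,♣,♣♣   
 ♣#,♣♣    

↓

          
          
  .#~,,,  
 ,~.~~#♣  
 ~##,.~.  
 ,#,,@~,  
 ,#.,.,♣  
 .,♣,♣♣♣  
 ♣#,♣♣    
          

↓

          
  .#~,,,  
 ,~.~~#♣  
 ~##,.~.  
 ,#,,,~,  
 ,#.,@,♣  
 .,♣,♣♣♣  
 ♣#,♣♣♣♣  
          
          

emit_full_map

 .#~,,,
,~.~~#♣
~##,.~.
,#,,,~,
,#.,@,♣
.,♣,♣♣♣
♣#,♣♣♣♣

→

          
 .#~,,,   
,~.~~#♣   
~##,.~.,  
,#,,,~,,  
,#.,.@♣,  
.,♣,♣♣♣#  
♣#,♣♣♣♣~  
          
          

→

          
.#~,,,    
~.~~#♣    
##,.~.,,  
#,,,~,,,  
#.,.,@,,  
,♣,♣♣♣#.  
#,♣♣♣♣~,  
          
          

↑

          
          
.#~,,,    
~.~~#♣,.  
##,.~.,,  
#,,,~@,,  
#.,.,♣,,  
,♣,♣♣♣#.  
#,♣♣♣♣~,  
          

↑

          
          
          
.#~,,,#♣  
~.~~#♣,.  
##,.~@,,  
#,,,~,,,  
#.,.,♣,,  
,♣,♣♣♣#.  
#,♣♣♣♣~,  

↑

          
          
          
   ~♣.~,  
.#~,,,#♣  
~.~~#@,.  
##,.~.,,  
#,,,~,,,  
#.,.,♣,,  
,♣,♣♣♣#.  

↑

          
          
          
   ,,,~~  
   ~♣.~,  
.#~,,@#♣  
~.~~#♣,.  
##,.~.,,  
#,,,~,,,  
#.,.,♣,,  

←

          
          
          
   ~,,,~~ 
   ,~♣.~, 
 .#~,@,#♣ 
,~.~~#♣,. 
~##,.~.,, 
,#,,,~,,, 
,#.,.,♣,, 

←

          
          
          
   ,~,,,~~
   .,~♣.~,
  .#~@,,#♣
 ,~.~~#♣,.
 ~##,.~.,,
 ,#,,,~,,,
 ,#.,.,♣,,

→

          
          
          
  ,~,,,~~ 
  .,~♣.~, 
 .#~,@,#♣ 
,~.~~#♣,. 
~##,.~.,, 
,#,,,~,,, 
,#.,.,♣,, 

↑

          
          
          
   ~,#,,  
  ,~,,,~~ 
  .,~@.~, 
 .#~,,,#♣ 
,~.~~#♣,. 
~##,.~.,, 
,#,,,~,,, 

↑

          
          
          
   ♣#,,.  
   ~,#,,  
  ,~,@,~~ 
  .,~♣.~, 
 .#~,,,#♣ 
,~.~~#♣,. 
~##,.~.,, 

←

          
          
          
   ~♣#,,. 
   ,~,#,, 
   ,~@,,~~
   .,~♣.~,
  .#~,,,#♣
 ,~.~~#♣,.
 ~##,.~.,,

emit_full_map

  ~♣#,,. 
  ,~,#,, 
  ,~@,,~~
  .,~♣.~,
 .#~,,,#♣
,~.~~#♣,.
~##,.~.,,
,#,,,~,,,
,#.,.,♣,,
.,♣,♣♣♣#.
♣#,♣♣♣♣~,

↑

          
          
          
   ~,.♣,  
   ~♣#,,. 
   ,~@#,, 
   ,~,,,~~
   .,~♣.~,
  .#~,,,#♣
 ,~.~~#♣,.

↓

          
          
   ~,.♣,  
   ~♣#,,. 
   ,~,#,, 
   ,~@,,~~
   .,~♣.~,
  .#~,,,#♣
 ,~.~~#♣,.
 ~##,.~.,,

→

          
          
  ~,.♣,   
  ~♣#,,.  
  ,~,#,,  
  ,~,@,~~ 
  .,~♣.~, 
 .#~,,,#♣ 
,~.~~#♣,. 
~##,.~.,, 

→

          
          
 ~,.♣,    
 ~♣#,,.♣  
 ,~,#,,♣  
 ,~,,@~~  
 .,~♣.~,  
.#~,,,#♣  
~.~~#♣,.  
##,.~.,,  

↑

          
          
          
 ~,.♣,.♣  
 ~♣#,,.♣  
 ,~,#@,♣  
 ,~,,,~~  
 .,~♣.~,  
.#~,,,#♣  
~.~~#♣,.  

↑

          
          
          
   ,~.#♣  
 ~,.♣,.♣  
 ~♣#,@.♣  
 ,~,#,,♣  
 ,~,,,~~  
 .,~♣.~,  
.#~,,,#♣  

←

          
          
          
   ♣,~.#♣ 
  ~,.♣,.♣ 
  ~♣#@,.♣ 
  ,~,#,,♣ 
  ,~,,,~~ 
  .,~♣.~, 
 .#~,,,#♣ 

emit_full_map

   ♣,~.#♣
  ~,.♣,.♣
  ~♣#@,.♣
  ,~,#,,♣
  ,~,,,~~
  .,~♣.~,
 .#~,,,#♣
,~.~~#♣,.
~##,.~.,,
,#,,,~,,,
,#.,.,♣,,
.,♣,♣♣♣#.
♣#,♣♣♣♣~,

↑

          
          
          
   ,♣#,~  
   ♣,~.#♣ 
  ~,.@,.♣ 
  ~♣#,,.♣ 
  ,~,#,,♣ 
  ,~,,,~~ 
  .,~♣.~, 

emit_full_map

   ,♣#,~ 
   ♣,~.#♣
  ~,.@,.♣
  ~♣#,,.♣
  ,~,#,,♣
  ,~,,,~~
  .,~♣.~,
 .#~,,,#♣
,~.~~#♣,.
~##,.~.,,
,#,,,~,,,
,#.,.,♣,,
.,♣,♣♣♣#.
♣#,♣♣♣♣~,


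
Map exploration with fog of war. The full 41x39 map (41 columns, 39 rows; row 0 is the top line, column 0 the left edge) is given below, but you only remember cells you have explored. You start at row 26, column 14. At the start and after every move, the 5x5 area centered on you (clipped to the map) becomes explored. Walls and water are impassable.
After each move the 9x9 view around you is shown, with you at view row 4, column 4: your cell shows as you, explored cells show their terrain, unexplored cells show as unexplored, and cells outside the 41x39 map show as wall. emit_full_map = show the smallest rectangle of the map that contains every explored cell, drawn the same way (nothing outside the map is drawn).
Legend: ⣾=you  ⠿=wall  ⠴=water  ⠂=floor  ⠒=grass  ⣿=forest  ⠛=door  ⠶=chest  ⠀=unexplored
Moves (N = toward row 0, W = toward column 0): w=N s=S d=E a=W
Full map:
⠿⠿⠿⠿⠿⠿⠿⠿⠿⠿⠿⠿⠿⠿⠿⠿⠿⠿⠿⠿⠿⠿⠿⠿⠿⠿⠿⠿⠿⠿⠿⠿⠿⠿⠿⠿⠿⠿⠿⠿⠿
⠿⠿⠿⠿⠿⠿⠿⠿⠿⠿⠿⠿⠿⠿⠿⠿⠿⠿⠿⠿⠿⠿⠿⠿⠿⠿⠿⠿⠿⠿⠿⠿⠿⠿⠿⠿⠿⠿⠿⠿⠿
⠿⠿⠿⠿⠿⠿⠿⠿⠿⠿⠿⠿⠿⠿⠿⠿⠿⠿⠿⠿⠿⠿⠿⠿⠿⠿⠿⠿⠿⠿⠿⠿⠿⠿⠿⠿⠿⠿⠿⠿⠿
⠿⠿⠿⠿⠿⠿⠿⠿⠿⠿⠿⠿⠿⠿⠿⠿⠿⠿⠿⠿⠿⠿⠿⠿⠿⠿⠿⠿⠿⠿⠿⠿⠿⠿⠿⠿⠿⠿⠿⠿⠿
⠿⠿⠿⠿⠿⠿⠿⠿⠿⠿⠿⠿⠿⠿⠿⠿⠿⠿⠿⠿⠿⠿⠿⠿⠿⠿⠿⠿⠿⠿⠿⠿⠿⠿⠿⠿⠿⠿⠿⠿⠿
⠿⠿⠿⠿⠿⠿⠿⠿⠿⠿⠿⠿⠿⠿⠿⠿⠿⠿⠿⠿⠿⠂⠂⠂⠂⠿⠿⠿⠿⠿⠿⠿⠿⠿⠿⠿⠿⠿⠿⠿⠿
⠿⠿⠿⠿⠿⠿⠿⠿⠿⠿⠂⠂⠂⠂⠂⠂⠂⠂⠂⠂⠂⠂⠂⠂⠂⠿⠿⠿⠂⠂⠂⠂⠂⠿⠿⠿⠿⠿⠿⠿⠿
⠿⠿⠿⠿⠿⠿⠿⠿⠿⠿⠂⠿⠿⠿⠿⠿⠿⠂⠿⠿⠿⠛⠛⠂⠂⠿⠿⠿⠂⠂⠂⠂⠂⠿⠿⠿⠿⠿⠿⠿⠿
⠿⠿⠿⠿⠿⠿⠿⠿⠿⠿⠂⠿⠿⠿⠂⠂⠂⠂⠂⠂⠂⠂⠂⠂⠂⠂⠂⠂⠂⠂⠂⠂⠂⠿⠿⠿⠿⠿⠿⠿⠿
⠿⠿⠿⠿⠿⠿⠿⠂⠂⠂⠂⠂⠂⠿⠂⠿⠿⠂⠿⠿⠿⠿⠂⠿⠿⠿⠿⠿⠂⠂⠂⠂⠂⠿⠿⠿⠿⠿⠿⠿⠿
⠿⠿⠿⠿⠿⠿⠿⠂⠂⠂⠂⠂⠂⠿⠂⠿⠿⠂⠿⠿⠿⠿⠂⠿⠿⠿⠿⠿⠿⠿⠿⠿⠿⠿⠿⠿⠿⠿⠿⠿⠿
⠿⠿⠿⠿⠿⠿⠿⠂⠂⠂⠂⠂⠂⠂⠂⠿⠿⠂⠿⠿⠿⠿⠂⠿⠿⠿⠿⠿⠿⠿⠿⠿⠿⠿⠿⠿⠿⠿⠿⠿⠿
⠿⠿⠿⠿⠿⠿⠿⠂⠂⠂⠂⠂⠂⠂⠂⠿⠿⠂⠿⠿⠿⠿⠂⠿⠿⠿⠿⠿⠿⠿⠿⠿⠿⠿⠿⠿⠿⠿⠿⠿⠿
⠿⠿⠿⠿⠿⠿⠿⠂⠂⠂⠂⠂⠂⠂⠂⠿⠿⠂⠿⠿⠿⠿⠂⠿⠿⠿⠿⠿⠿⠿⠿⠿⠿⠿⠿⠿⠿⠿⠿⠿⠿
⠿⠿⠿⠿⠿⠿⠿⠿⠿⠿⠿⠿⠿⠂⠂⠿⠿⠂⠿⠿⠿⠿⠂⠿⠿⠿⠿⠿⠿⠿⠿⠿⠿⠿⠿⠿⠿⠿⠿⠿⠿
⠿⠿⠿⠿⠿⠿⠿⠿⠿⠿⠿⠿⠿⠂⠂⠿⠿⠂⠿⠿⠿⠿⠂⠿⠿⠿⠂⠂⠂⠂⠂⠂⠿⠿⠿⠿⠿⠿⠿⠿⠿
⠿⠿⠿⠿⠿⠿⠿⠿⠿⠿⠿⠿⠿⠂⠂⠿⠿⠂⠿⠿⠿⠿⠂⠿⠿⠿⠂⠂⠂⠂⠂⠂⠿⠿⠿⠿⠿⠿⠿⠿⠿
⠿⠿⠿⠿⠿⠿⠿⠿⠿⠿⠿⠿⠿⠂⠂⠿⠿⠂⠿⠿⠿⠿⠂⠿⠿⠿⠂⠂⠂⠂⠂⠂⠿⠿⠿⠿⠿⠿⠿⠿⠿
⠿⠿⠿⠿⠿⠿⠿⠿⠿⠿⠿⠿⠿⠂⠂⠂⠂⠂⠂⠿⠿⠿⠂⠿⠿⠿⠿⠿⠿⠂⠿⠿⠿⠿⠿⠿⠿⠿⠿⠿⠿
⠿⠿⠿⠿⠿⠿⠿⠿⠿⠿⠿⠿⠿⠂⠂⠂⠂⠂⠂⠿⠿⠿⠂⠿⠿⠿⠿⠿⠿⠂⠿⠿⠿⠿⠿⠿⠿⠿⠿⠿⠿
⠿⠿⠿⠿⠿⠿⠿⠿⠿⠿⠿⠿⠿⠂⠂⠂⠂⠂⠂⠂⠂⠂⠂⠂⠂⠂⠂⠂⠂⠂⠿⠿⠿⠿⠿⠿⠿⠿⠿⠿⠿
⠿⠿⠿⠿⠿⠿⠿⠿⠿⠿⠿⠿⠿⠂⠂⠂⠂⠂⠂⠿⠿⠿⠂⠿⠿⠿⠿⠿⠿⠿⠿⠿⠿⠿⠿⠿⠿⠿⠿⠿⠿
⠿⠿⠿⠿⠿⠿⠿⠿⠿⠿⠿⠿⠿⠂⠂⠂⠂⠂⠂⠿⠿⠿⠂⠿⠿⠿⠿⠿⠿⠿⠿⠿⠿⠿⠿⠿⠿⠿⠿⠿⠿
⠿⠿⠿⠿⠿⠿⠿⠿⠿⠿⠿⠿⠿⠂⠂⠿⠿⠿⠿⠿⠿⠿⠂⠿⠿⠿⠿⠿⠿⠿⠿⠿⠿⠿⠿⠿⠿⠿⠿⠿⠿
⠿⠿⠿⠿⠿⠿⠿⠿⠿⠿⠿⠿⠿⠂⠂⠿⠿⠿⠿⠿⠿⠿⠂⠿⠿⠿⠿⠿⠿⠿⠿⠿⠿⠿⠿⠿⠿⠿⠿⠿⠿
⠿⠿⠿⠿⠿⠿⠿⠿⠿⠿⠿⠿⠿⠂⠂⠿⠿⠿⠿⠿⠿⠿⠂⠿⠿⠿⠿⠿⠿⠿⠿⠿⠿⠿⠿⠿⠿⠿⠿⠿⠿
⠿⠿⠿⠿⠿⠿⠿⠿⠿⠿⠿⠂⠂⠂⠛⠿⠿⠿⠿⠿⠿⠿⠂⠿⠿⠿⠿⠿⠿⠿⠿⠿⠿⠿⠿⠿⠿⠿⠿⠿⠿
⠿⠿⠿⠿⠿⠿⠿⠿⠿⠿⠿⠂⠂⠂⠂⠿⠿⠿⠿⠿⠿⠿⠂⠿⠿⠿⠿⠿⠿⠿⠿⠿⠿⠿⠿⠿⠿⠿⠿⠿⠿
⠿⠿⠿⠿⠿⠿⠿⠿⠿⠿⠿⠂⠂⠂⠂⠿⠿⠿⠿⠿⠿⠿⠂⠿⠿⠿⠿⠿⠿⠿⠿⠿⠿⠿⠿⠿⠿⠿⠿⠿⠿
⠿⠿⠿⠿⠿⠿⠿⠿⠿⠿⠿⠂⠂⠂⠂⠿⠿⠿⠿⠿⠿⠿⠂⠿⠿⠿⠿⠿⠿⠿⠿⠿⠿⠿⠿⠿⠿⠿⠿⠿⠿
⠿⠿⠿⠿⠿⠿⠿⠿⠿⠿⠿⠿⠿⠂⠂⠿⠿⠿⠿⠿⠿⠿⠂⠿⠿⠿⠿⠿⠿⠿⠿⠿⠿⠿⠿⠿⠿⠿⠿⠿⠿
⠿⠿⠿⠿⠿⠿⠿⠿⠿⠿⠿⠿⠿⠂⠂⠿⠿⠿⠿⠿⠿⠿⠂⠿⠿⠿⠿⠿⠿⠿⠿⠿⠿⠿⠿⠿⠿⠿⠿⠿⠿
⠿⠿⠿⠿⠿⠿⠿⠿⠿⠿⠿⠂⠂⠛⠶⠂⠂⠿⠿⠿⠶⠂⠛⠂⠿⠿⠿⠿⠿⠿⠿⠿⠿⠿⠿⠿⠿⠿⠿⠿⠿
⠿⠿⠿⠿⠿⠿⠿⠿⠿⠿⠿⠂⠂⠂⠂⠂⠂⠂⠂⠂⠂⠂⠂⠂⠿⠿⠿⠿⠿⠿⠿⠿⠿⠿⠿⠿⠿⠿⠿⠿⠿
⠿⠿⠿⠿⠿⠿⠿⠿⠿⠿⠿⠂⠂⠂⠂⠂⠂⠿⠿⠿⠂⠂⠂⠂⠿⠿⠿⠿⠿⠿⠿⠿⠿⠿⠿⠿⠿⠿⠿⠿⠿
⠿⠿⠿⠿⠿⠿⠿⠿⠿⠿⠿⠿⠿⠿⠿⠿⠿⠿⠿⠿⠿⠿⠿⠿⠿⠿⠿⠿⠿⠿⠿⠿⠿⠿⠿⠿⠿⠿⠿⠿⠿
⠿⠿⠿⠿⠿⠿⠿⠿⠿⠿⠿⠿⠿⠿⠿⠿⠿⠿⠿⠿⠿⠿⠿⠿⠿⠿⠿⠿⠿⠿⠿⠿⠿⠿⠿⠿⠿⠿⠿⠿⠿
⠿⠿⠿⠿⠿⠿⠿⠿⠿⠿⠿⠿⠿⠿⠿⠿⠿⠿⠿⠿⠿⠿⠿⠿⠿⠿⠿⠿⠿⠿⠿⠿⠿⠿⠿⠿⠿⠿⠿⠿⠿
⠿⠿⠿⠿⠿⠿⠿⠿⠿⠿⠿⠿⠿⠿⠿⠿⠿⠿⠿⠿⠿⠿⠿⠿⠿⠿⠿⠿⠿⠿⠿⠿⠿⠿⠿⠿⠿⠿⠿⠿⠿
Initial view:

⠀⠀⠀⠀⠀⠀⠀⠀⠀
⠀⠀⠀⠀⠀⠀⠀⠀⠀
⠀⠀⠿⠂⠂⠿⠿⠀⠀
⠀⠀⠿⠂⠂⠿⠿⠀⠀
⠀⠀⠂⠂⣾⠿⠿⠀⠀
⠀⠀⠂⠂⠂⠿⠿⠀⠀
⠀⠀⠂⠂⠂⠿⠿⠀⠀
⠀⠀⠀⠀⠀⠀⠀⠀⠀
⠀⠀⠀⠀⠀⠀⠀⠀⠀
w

⠀⠀⠀⠀⠀⠀⠀⠀⠀
⠀⠀⠀⠀⠀⠀⠀⠀⠀
⠀⠀⠿⠂⠂⠿⠿⠀⠀
⠀⠀⠿⠂⠂⠿⠿⠀⠀
⠀⠀⠿⠂⣾⠿⠿⠀⠀
⠀⠀⠂⠂⠛⠿⠿⠀⠀
⠀⠀⠂⠂⠂⠿⠿⠀⠀
⠀⠀⠂⠂⠂⠿⠿⠀⠀
⠀⠀⠀⠀⠀⠀⠀⠀⠀

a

⠀⠀⠀⠀⠀⠀⠀⠀⠀
⠀⠀⠀⠀⠀⠀⠀⠀⠀
⠀⠀⠿⠿⠂⠂⠿⠿⠀
⠀⠀⠿⠿⠂⠂⠿⠿⠀
⠀⠀⠿⠿⣾⠂⠿⠿⠀
⠀⠀⠂⠂⠂⠛⠿⠿⠀
⠀⠀⠂⠂⠂⠂⠿⠿⠀
⠀⠀⠀⠂⠂⠂⠿⠿⠀
⠀⠀⠀⠀⠀⠀⠀⠀⠀

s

⠀⠀⠀⠀⠀⠀⠀⠀⠀
⠀⠀⠿⠿⠂⠂⠿⠿⠀
⠀⠀⠿⠿⠂⠂⠿⠿⠀
⠀⠀⠿⠿⠂⠂⠿⠿⠀
⠀⠀⠂⠂⣾⠛⠿⠿⠀
⠀⠀⠂⠂⠂⠂⠿⠿⠀
⠀⠀⠂⠂⠂⠂⠿⠿⠀
⠀⠀⠀⠀⠀⠀⠀⠀⠀
⠀⠀⠀⠀⠀⠀⠀⠀⠀

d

⠀⠀⠀⠀⠀⠀⠀⠀⠀
⠀⠿⠿⠂⠂⠿⠿⠀⠀
⠀⠿⠿⠂⠂⠿⠿⠀⠀
⠀⠿⠿⠂⠂⠿⠿⠀⠀
⠀⠂⠂⠂⣾⠿⠿⠀⠀
⠀⠂⠂⠂⠂⠿⠿⠀⠀
⠀⠂⠂⠂⠂⠿⠿⠀⠀
⠀⠀⠀⠀⠀⠀⠀⠀⠀
⠀⠀⠀⠀⠀⠀⠀⠀⠀

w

⠀⠀⠀⠀⠀⠀⠀⠀⠀
⠀⠀⠀⠀⠀⠀⠀⠀⠀
⠀⠿⠿⠂⠂⠿⠿⠀⠀
⠀⠿⠿⠂⠂⠿⠿⠀⠀
⠀⠿⠿⠂⣾⠿⠿⠀⠀
⠀⠂⠂⠂⠛⠿⠿⠀⠀
⠀⠂⠂⠂⠂⠿⠿⠀⠀
⠀⠂⠂⠂⠂⠿⠿⠀⠀
⠀⠀⠀⠀⠀⠀⠀⠀⠀

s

⠀⠀⠀⠀⠀⠀⠀⠀⠀
⠀⠿⠿⠂⠂⠿⠿⠀⠀
⠀⠿⠿⠂⠂⠿⠿⠀⠀
⠀⠿⠿⠂⠂⠿⠿⠀⠀
⠀⠂⠂⠂⣾⠿⠿⠀⠀
⠀⠂⠂⠂⠂⠿⠿⠀⠀
⠀⠂⠂⠂⠂⠿⠿⠀⠀
⠀⠀⠀⠀⠀⠀⠀⠀⠀
⠀⠀⠀⠀⠀⠀⠀⠀⠀

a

⠀⠀⠀⠀⠀⠀⠀⠀⠀
⠀⠀⠿⠿⠂⠂⠿⠿⠀
⠀⠀⠿⠿⠂⠂⠿⠿⠀
⠀⠀⠿⠿⠂⠂⠿⠿⠀
⠀⠀⠂⠂⣾⠛⠿⠿⠀
⠀⠀⠂⠂⠂⠂⠿⠿⠀
⠀⠀⠂⠂⠂⠂⠿⠿⠀
⠀⠀⠀⠀⠀⠀⠀⠀⠀
⠀⠀⠀⠀⠀⠀⠀⠀⠀

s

⠀⠀⠿⠿⠂⠂⠿⠿⠀
⠀⠀⠿⠿⠂⠂⠿⠿⠀
⠀⠀⠿⠿⠂⠂⠿⠿⠀
⠀⠀⠂⠂⠂⠛⠿⠿⠀
⠀⠀⠂⠂⣾⠂⠿⠿⠀
⠀⠀⠂⠂⠂⠂⠿⠿⠀
⠀⠀⠂⠂⠂⠂⠿⠀⠀
⠀⠀⠀⠀⠀⠀⠀⠀⠀
⠀⠀⠀⠀⠀⠀⠀⠀⠀

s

⠀⠀⠿⠿⠂⠂⠿⠿⠀
⠀⠀⠿⠿⠂⠂⠿⠿⠀
⠀⠀⠂⠂⠂⠛⠿⠿⠀
⠀⠀⠂⠂⠂⠂⠿⠿⠀
⠀⠀⠂⠂⣾⠂⠿⠿⠀
⠀⠀⠂⠂⠂⠂⠿⠀⠀
⠀⠀⠿⠿⠂⠂⠿⠀⠀
⠀⠀⠀⠀⠀⠀⠀⠀⠀
⠀⠀⠀⠀⠀⠀⠀⠀⠀

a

⠀⠀⠀⠿⠿⠂⠂⠿⠿
⠀⠀⠀⠿⠿⠂⠂⠿⠿
⠀⠀⠿⠂⠂⠂⠛⠿⠿
⠀⠀⠿⠂⠂⠂⠂⠿⠿
⠀⠀⠿⠂⣾⠂⠂⠿⠿
⠀⠀⠿⠂⠂⠂⠂⠿⠀
⠀⠀⠿⠿⠿⠂⠂⠿⠀
⠀⠀⠀⠀⠀⠀⠀⠀⠀
⠀⠀⠀⠀⠀⠀⠀⠀⠀

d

⠀⠀⠿⠿⠂⠂⠿⠿⠀
⠀⠀⠿⠿⠂⠂⠿⠿⠀
⠀⠿⠂⠂⠂⠛⠿⠿⠀
⠀⠿⠂⠂⠂⠂⠿⠿⠀
⠀⠿⠂⠂⣾⠂⠿⠿⠀
⠀⠿⠂⠂⠂⠂⠿⠀⠀
⠀⠿⠿⠿⠂⠂⠿⠀⠀
⠀⠀⠀⠀⠀⠀⠀⠀⠀
⠀⠀⠀⠀⠀⠀⠀⠀⠀

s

⠀⠀⠿⠿⠂⠂⠿⠿⠀
⠀⠿⠂⠂⠂⠛⠿⠿⠀
⠀⠿⠂⠂⠂⠂⠿⠿⠀
⠀⠿⠂⠂⠂⠂⠿⠿⠀
⠀⠿⠂⠂⣾⠂⠿⠀⠀
⠀⠿⠿⠿⠂⠂⠿⠀⠀
⠀⠀⠿⠿⠂⠂⠿⠀⠀
⠀⠀⠀⠀⠀⠀⠀⠀⠀
⠀⠀⠀⠀⠀⠀⠀⠀⠀

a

⠀⠀⠀⠿⠿⠂⠂⠿⠿
⠀⠀⠿⠂⠂⠂⠛⠿⠿
⠀⠀⠿⠂⠂⠂⠂⠿⠿
⠀⠀⠿⠂⠂⠂⠂⠿⠿
⠀⠀⠿⠂⣾⠂⠂⠿⠀
⠀⠀⠿⠿⠿⠂⠂⠿⠀
⠀⠀⠿⠿⠿⠂⠂⠿⠀
⠀⠀⠀⠀⠀⠀⠀⠀⠀
⠀⠀⠀⠀⠀⠀⠀⠀⠀

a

⠀⠀⠀⠀⠿⠿⠂⠂⠿
⠀⠀⠀⠿⠂⠂⠂⠛⠿
⠀⠀⠿⠿⠂⠂⠂⠂⠿
⠀⠀⠿⠿⠂⠂⠂⠂⠿
⠀⠀⠿⠿⣾⠂⠂⠂⠿
⠀⠀⠿⠿⠿⠿⠂⠂⠿
⠀⠀⠿⠿⠿⠿⠂⠂⠿
⠀⠀⠀⠀⠀⠀⠀⠀⠀
⠀⠀⠀⠀⠀⠀⠀⠀⠀

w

⠀⠀⠀⠀⠿⠿⠂⠂⠿
⠀⠀⠀⠀⠿⠿⠂⠂⠿
⠀⠀⠿⠿⠂⠂⠂⠛⠿
⠀⠀⠿⠿⠂⠂⠂⠂⠿
⠀⠀⠿⠿⣾⠂⠂⠂⠿
⠀⠀⠿⠿⠂⠂⠂⠂⠿
⠀⠀⠿⠿⠿⠿⠂⠂⠿
⠀⠀⠿⠿⠿⠿⠂⠂⠿
⠀⠀⠀⠀⠀⠀⠀⠀⠀

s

⠀⠀⠀⠀⠿⠿⠂⠂⠿
⠀⠀⠿⠿⠂⠂⠂⠛⠿
⠀⠀⠿⠿⠂⠂⠂⠂⠿
⠀⠀⠿⠿⠂⠂⠂⠂⠿
⠀⠀⠿⠿⣾⠂⠂⠂⠿
⠀⠀⠿⠿⠿⠿⠂⠂⠿
⠀⠀⠿⠿⠿⠿⠂⠂⠿
⠀⠀⠀⠀⠀⠀⠀⠀⠀
⠀⠀⠀⠀⠀⠀⠀⠀⠀

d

⠀⠀⠀⠿⠿⠂⠂⠿⠿
⠀⠿⠿⠂⠂⠂⠛⠿⠿
⠀⠿⠿⠂⠂⠂⠂⠿⠿
⠀⠿⠿⠂⠂⠂⠂⠿⠿
⠀⠿⠿⠂⣾⠂⠂⠿⠀
⠀⠿⠿⠿⠿⠂⠂⠿⠀
⠀⠿⠿⠿⠿⠂⠂⠿⠀
⠀⠀⠀⠀⠀⠀⠀⠀⠀
⠀⠀⠀⠀⠀⠀⠀⠀⠀

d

⠀⠀⠿⠿⠂⠂⠿⠿⠀
⠿⠿⠂⠂⠂⠛⠿⠿⠀
⠿⠿⠂⠂⠂⠂⠿⠿⠀
⠿⠿⠂⠂⠂⠂⠿⠿⠀
⠿⠿⠂⠂⣾⠂⠿⠀⠀
⠿⠿⠿⠿⠂⠂⠿⠀⠀
⠿⠿⠿⠿⠂⠂⠿⠀⠀
⠀⠀⠀⠀⠀⠀⠀⠀⠀
⠀⠀⠀⠀⠀⠀⠀⠀⠀

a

⠀⠀⠀⠿⠿⠂⠂⠿⠿
⠀⠿⠿⠂⠂⠂⠛⠿⠿
⠀⠿⠿⠂⠂⠂⠂⠿⠿
⠀⠿⠿⠂⠂⠂⠂⠿⠿
⠀⠿⠿⠂⣾⠂⠂⠿⠀
⠀⠿⠿⠿⠿⠂⠂⠿⠀
⠀⠿⠿⠿⠿⠂⠂⠿⠀
⠀⠀⠀⠀⠀⠀⠀⠀⠀
⠀⠀⠀⠀⠀⠀⠀⠀⠀

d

⠀⠀⠿⠿⠂⠂⠿⠿⠀
⠿⠿⠂⠂⠂⠛⠿⠿⠀
⠿⠿⠂⠂⠂⠂⠿⠿⠀
⠿⠿⠂⠂⠂⠂⠿⠿⠀
⠿⠿⠂⠂⣾⠂⠿⠀⠀
⠿⠿⠿⠿⠂⠂⠿⠀⠀
⠿⠿⠿⠿⠂⠂⠿⠀⠀
⠀⠀⠀⠀⠀⠀⠀⠀⠀
⠀⠀⠀⠀⠀⠀⠀⠀⠀
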